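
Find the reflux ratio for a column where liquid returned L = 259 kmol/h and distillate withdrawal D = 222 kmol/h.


Reflux ratio definition: R = L / D (liquid returned / distillate withdrawn)
L = 259 kmol/h, D = 222 kmol/h
R = 259 / 222 = 1.167

1.167


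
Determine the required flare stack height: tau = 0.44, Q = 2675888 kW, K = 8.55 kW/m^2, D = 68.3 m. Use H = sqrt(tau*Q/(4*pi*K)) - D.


tau*Q/(4*pi*K) = 0.44 * 2675888 / (4 * pi * 8.55) = 10958.3
sqrt(10958.3) = 104.682
H = 104.682 - 68.3 = 36.38

36.38 m


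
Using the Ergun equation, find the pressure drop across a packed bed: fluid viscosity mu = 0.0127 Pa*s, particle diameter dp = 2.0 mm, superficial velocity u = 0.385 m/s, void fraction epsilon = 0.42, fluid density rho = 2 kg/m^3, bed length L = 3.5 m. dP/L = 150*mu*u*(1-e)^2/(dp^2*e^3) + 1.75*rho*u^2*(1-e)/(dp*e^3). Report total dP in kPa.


dp = 2.0 mm = 0.002 m
Viscous term = 150*0.0127*0.385*(1-0.42)^2 / (0.002^2*0.42^3) = 832538
Inertial term = 1.75*2*0.385^2*(1-0.42) / (0.002*0.42^3) = 2030.67
dP/L = 832538 + 2030.67 = 834569 Pa/m
dP = 834569 * 3.5 / 1000 = 2921 kPa

2921 kPa


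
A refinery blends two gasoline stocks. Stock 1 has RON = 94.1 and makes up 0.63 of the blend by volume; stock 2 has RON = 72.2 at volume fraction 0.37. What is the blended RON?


Linear blending: RON_blend = sum(vi * RONi)
Contribution 1: 0.63 * 94.1 = 59.283
Contribution 2: 0.37 * 72.2 = 26.714
RON_blend = 59.283 + 26.714 = 85.997

85.997


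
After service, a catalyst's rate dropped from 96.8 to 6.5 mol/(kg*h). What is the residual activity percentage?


Activity (%) = (rate_used / rate_fresh) * 100
rate_used = 6.5, rate_fresh = 96.8
= (6.5 / 96.8) * 100
= 0.06715 * 100 = 6.715

6.715 %


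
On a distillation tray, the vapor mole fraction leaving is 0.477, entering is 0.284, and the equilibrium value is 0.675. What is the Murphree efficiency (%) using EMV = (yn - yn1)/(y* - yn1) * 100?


Murphree vapor efficiency: EMV = (y_n - y_(n-1)) / (y*_n - y_(n-1)) * 100
EMV = (0.477 - 0.284) / (0.675 - 0.284) * 100 = 0.193 / 0.391 * 100 = 49.36

49.36 %


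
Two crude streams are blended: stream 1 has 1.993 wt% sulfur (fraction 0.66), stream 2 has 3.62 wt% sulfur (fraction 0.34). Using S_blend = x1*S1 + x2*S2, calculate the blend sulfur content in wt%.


Linear sulfur blending: S_blend = x1*S1 + x2*S2
Contribution 1: 0.66 * 1.993 = 1.31538 wt%
Contribution 2: 0.34 * 3.62 = 1.2308 wt%
S_blend = 1.31538 + 1.2308 = 2.54618

2.54618 wt%


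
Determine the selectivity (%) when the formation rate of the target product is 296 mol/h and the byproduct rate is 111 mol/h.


Selectivity = desired / (desired + undesired) * 100
Total products = 296 + 111 = 407 mol/h
S = 296 / 407 * 100
= 0.7273 * 100
= 72.73 %

72.73 %


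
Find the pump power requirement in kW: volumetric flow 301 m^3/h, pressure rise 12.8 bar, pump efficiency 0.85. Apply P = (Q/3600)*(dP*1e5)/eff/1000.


Q = 301 / 3600 = 0.0836111 m^3/s
P = 0.0836111 * (12.8 * 1e5) / 0.85 / 1000 = 125.9

125.9 kW


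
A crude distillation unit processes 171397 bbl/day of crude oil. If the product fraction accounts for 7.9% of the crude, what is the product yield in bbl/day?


Crude throughput = 171397 bbl/day
Fraction yield = 7.9%
yield = throughput * fraction / 100
yield = 171397 * 7.9 / 100 = 13540.363

13540.363 bbl/day


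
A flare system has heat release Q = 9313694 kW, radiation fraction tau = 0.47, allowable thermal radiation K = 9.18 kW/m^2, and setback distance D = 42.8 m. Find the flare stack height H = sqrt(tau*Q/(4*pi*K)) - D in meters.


tau*Q/(4*pi*K) = 0.47 * 9313694 / (4 * pi * 9.18) = 37946.1
sqrt(37946.1) = 194.798
H = 194.798 - 42.8 = 152.0

152.0 m


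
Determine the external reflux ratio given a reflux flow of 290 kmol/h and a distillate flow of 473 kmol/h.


Reflux ratio definition: R = L / D (liquid returned / distillate withdrawn)
L = 290 kmol/h, D = 473 kmol/h
R = 290 / 473 = 0.6131

0.6131


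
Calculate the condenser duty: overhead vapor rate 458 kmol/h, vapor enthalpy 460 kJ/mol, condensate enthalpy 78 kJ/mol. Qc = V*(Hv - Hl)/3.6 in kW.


Qc = 458 * (460 - 78) / 3.6 = 458 * 382 / 3.6 = 48600

48600 kW


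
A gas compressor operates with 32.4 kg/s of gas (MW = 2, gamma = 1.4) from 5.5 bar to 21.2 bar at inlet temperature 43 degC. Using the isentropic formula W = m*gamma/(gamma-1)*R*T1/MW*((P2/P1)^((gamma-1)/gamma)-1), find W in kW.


Isentropic work: W = m*(gamma/(gamma-1))*(R*T1/MW)*((P2/P1)^((gamma-1)/gamma) - 1)
T1 = 43 + 273.15 = 316.15 K
Pressure ratio = 21.2 / 5.5 = 3.85455
Exponent = (1.4 - 1)/1.4 = 0.285714
(P2/P1)^exp - 1 = 3.85455^0.285714 - 1 = 0.470351
W = 32.4 * 1.4 / 0.4 * 8.314 * 316.15 / 2 * 0.470351 = 70100

70100 kW


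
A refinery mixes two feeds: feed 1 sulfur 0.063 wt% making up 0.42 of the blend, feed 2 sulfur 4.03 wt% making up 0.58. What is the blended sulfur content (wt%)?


Linear sulfur blending: S_blend = x1*S1 + x2*S2
Contribution 1: 0.42 * 0.063 = 0.02646 wt%
Contribution 2: 0.58 * 4.03 = 2.3374 wt%
S_blend = 0.02646 + 2.3374 = 2.36386

2.36386 wt%


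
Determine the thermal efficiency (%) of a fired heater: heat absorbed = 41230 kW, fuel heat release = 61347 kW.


Furnace efficiency = Q_absorbed / Q_fuel * 100
= 41230 / 61347 * 100 = 67.21

67.21 %


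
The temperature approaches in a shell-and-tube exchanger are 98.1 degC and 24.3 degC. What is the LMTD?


LMTD = (dT1 - dT2) / ln(dT1/dT2)
= (98.1 - 24.3) / ln(98.1 / 24.3) = 73.8 / 1.39551 = 52.88

52.88 degC


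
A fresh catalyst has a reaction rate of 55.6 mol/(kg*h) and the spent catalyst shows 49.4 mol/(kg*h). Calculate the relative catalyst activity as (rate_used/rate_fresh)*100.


Activity (%) = (rate_used / rate_fresh) * 100
rate_used = 49.4, rate_fresh = 55.6
= (49.4 / 55.6) * 100
= 0.8885 * 100 = 88.85

88.85 %


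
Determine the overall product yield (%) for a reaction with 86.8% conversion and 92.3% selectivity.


Overall yield = conversion (%) * selectivity (%) / 100
Conversion = 86.8%, Selectivity = 92.3%
Y = 86.8 * 92.3 / 100
= 80.1164 %

80.1164 %


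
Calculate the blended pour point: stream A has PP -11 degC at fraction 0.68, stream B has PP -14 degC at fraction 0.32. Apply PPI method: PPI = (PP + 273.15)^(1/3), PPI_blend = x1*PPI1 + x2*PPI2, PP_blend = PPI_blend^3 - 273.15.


PPI_1 = (-11 + 273.15)^(1/3) = 6.400049
PPI_2 = (-14 + 273.15)^(1/3) = 6.375541
PPI_blend = 0.68 * 6.400049 + 0.32 * 6.375541 = 6.392206
PP_blend = 6.392206^3 - 273.15 = 261.1874 - 273.15 = -11.96

-11.96 degC


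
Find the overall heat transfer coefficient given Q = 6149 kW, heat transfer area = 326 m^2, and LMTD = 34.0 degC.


From Q = U*A*LMTD, U = Q / (A * LMTD)
U = 6149 / (326 * 34.0) = 6149 / 11084 = 0.5548

0.5548 kW/(m^2*K)


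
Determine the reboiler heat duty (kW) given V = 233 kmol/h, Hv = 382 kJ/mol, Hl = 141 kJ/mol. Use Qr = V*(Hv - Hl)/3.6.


Qr = 233 * (382 - 141) / 3.6 = 233 * 241 / 3.6 = 15600

15600 kW


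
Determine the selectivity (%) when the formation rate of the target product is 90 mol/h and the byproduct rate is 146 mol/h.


Selectivity = desired / (desired + undesired) * 100
Total products = 90 + 146 = 236 mol/h
S = 90 / 236 * 100
= 0.3814 * 100
= 38.14 %

38.14 %


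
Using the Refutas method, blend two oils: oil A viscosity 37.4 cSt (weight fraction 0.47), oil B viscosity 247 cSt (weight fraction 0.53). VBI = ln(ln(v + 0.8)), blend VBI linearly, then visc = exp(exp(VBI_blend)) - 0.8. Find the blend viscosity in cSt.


Refutas method: VBN_i = 14.534*ln(ln(visc_i + 0.8)) + 10.975, blended linearly by mass fraction; since VBN is linear in VBI_i = ln(ln(visc_i + 0.8)) and the fractions sum to 1, blend VBI directly: visc = exp(exp(VBI_blend)) - 0.8
VBI_1 = ln(ln(37.4 + 0.8)) = 1.29276
VBI_2 = ln(ln(247 + 0.8)) = 1.70704
VBI_blend = 0.47 * 1.29276 + 0.53 * 1.70704 = 1.51233
visc_blend = exp(exp(1.51233)) - 0.8 = 92.64

92.64 cSt


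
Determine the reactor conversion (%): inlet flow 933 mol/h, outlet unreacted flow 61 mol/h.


X = (F_in - F_out) / F_in * 100
Moles reacted = 933 - 61 = 872
X = 872 / 933 * 100
= 0.9346 * 100
= 93.46 %

93.46 %


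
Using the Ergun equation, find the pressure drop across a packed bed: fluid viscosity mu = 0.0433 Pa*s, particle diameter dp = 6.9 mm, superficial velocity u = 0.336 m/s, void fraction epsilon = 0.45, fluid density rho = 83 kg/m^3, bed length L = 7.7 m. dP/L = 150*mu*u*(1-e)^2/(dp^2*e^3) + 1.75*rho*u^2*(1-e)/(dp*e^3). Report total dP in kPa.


dp = 6.9 mm = 0.0069 m
Viscous term = 150*0.0433*0.336*(1-0.45)^2 / (0.0069^2*0.45^3) = 152163
Inertial term = 1.75*83*0.336^2*(1-0.45) / (0.0069*0.45^3) = 14344
dP/L = 152163 + 14344 = 166507 Pa/m
dP = 166507 * 7.7 / 1000 = 1282 kPa

1282 kPa


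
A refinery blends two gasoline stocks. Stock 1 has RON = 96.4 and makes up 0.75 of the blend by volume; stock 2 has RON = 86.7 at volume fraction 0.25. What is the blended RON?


Linear blending: RON_blend = sum(vi * RONi)
Contribution 1: 0.75 * 96.4 = 72.3
Contribution 2: 0.25 * 86.7 = 21.675
RON_blend = 72.3 + 21.675 = 93.975

93.975


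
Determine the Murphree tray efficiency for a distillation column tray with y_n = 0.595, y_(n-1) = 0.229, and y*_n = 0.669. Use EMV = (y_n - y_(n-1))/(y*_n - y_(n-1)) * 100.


Murphree vapor efficiency: EMV = (y_n - y_(n-1)) / (y*_n - y_(n-1)) * 100
EMV = (0.595 - 0.229) / (0.669 - 0.229) * 100 = 0.366 / 0.44 * 100 = 83.18

83.18 %


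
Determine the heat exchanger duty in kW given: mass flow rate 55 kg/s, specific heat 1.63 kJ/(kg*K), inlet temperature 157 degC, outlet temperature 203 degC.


Q = m_dot * cp * delta_T
delta_T = 203 - 157 = 46 K
Q = 55 * 1.63 * 46
= 89.65 * 46
= 4123.9 kW

4123.9 kW


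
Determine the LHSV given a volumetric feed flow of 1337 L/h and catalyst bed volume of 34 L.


LHSV = volumetric feed rate / catalyst volume
= 1337 L/h / 34 L
= 39.32 h^-1

39.32 h^-1


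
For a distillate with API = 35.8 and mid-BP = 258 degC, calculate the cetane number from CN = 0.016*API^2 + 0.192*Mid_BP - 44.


CN = 0.016 * 35.8^2 + 0.192 * 258 - 44
CN = 20.50624 + 49.536 - 44 = 26.04224

26.04224


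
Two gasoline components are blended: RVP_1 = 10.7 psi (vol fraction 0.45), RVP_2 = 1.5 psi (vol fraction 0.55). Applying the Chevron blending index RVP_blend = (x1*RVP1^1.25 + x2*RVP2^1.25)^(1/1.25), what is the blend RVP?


Chevron index: RVP_blend = (sum xi*RVPi^1.25)^(1/1.25)
RVP^1.25 terms: 0.45 * 10.7^1.25 + 0.55 * 1.5^1.25 = 9.62149
RVP_blend = 9.62149^(1/1.25) = 6.118

6.118 psi


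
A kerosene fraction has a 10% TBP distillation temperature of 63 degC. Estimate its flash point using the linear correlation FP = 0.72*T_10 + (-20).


FP = 0.72 * 63 + (-20) = 25.36

25.36 degC


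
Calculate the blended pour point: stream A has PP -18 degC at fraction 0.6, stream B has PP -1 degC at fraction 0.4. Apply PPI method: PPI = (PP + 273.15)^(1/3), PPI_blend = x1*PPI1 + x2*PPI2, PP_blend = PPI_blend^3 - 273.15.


PPI_1 = (-18 + 273.15)^(1/3) = 6.342569
PPI_2 = (-1 + 273.15)^(1/3) = 6.480414
PPI_blend = 0.6 * 6.342569 + 0.4 * 6.480414 = 6.397707
PP_blend = 6.397707^3 - 273.15 = 261.8623 - 273.15 = -11.29

-11.29 degC


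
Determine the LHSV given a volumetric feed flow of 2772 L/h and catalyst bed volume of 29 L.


LHSV = volumetric feed rate / catalyst volume
= 2772 L/h / 29 L
= 95.59 h^-1

95.59 h^-1


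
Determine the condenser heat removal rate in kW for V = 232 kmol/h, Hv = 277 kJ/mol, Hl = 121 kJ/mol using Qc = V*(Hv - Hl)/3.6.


Qc = 232 * (277 - 121) / 3.6 = 232 * 156 / 3.6 = 10050

10050 kW


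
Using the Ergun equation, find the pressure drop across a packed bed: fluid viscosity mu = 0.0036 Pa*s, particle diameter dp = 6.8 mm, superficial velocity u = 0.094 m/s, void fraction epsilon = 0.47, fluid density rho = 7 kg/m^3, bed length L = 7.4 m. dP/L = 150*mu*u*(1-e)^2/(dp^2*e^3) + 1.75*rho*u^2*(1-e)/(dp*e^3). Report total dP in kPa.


dp = 6.8 mm = 0.0068 m
Viscous term = 150*0.0036*0.094*(1-0.47)^2 / (0.0068^2*0.47^3) = 2970.04
Inertial term = 1.75*7*0.094^2*(1-0.47) / (0.0068*0.47^3) = 81.2578
dP/L = 2970.04 + 81.2578 = 3051.3 Pa/m
dP = 3051.3 * 7.4 / 1000 = 22.58 kPa

22.58 kPa


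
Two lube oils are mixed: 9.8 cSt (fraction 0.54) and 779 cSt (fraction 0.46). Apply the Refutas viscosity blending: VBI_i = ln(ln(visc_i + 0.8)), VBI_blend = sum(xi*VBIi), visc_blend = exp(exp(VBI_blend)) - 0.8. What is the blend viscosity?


Refutas method: VBN_i = 14.534*ln(ln(visc_i + 0.8)) + 10.975, blended linearly by mass fraction; since VBN is linear in VBI_i = ln(ln(visc_i + 0.8)) and the fractions sum to 1, blend VBI directly: visc = exp(exp(VBI_blend)) - 0.8
VBI_1 = ln(ln(9.8 + 0.8)) = 0.859023
VBI_2 = ln(ln(779 + 0.8)) = 1.89597
VBI_blend = 0.54 * 0.859023 + 0.46 * 1.89597 = 1.33602
visc_blend = exp(exp(1.33602)) - 0.8 = 44.07

44.07 cSt


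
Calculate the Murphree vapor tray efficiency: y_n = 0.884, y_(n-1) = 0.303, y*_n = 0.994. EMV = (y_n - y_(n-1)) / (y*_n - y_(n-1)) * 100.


Murphree vapor efficiency: EMV = (y_n - y_(n-1)) / (y*_n - y_(n-1)) * 100
EMV = (0.884 - 0.303) / (0.994 - 0.303) * 100 = 0.581 / 0.691 * 100 = 84.08

84.08 %


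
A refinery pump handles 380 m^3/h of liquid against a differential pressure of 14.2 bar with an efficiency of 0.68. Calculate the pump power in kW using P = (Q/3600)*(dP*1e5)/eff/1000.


Q = 380 / 3600 = 0.105556 m^3/s
P = 0.105556 * (14.2 * 1e5) / 0.68 / 1000 = 220.4

220.4 kW


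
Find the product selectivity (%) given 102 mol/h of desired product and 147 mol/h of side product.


Selectivity = desired / (desired + undesired) * 100
Total products = 102 + 147 = 249 mol/h
S = 102 / 249 * 100
= 0.4096 * 100
= 40.96 %

40.96 %


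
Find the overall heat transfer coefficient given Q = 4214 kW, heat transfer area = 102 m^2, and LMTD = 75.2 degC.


From Q = U*A*LMTD, U = Q / (A * LMTD)
U = 4214 / (102 * 75.2) = 4214 / 7670.4 = 0.5494

0.5494 kW/(m^2*K)


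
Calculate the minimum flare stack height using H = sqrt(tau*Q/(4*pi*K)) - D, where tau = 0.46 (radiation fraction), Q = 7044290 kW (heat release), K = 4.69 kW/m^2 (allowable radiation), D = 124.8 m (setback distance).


tau*Q/(4*pi*K) = 0.46 * 7044290 / (4 * pi * 4.69) = 54981
sqrt(54981) = 234.48
H = 234.48 - 124.8 = 109.7

109.7 m


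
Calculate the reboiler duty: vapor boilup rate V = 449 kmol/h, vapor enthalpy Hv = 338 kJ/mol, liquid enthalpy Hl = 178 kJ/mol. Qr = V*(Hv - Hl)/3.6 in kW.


Qr = 449 * (338 - 178) / 3.6 = 449 * 160 / 3.6 = 19960

19960 kW


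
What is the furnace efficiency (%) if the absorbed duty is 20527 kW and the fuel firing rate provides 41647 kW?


Furnace efficiency = Q_absorbed / Q_fuel * 100
= 20527 / 41647 * 100 = 49.29

49.29 %


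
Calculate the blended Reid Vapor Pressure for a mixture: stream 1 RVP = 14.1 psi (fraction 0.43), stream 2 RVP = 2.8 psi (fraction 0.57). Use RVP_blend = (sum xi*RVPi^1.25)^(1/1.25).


Chevron index: RVP_blend = (sum xi*RVPi^1.25)^(1/1.25)
RVP^1.25 terms: 0.43 * 14.1^1.25 + 0.57 * 2.8^1.25 = 13.8133
RVP_blend = 13.8133^(1/1.25) = 8.170

8.170 psi


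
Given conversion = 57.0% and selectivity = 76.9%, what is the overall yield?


Overall yield = conversion (%) * selectivity (%) / 100
Conversion = 57.0%, Selectivity = 76.9%
Y = 57.0 * 76.9 / 100
= 43.833 %

43.833 %


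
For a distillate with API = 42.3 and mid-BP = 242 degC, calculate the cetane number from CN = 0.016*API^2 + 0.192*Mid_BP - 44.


CN = 0.016 * 42.3^2 + 0.192 * 242 - 44
CN = 28.62864 + 46.464 - 44 = 31.09264

31.09264


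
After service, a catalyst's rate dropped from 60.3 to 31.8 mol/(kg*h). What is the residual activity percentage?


Activity (%) = (rate_used / rate_fresh) * 100
rate_used = 31.8, rate_fresh = 60.3
= (31.8 / 60.3) * 100
= 0.5274 * 100 = 52.74

52.74 %


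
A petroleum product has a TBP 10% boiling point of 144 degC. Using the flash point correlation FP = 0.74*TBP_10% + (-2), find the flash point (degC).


FP = 0.74 * 144 + (-2) = 104.56

104.56 degC


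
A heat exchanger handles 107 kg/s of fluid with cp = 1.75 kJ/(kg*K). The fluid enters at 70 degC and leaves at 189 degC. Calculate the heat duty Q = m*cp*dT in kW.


Q = m_dot * cp * delta_T
delta_T = 189 - 70 = 119 K
Q = 107 * 1.75 * 119
= 187.25 * 119
= 22282.75 kW

22282.75 kW


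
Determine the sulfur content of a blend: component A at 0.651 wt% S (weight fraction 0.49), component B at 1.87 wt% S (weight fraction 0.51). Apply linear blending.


Linear sulfur blending: S_blend = x1*S1 + x2*S2
Contribution 1: 0.49 * 0.651 = 0.31899 wt%
Contribution 2: 0.51 * 1.87 = 0.9537 wt%
S_blend = 0.31899 + 0.9537 = 1.27269

1.27269 wt%


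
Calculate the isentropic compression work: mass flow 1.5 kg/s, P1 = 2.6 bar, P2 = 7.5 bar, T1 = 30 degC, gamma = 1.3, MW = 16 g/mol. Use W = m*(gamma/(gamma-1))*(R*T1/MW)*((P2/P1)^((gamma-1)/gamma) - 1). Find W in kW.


Isentropic work: W = m*(gamma/(gamma-1))*(R*T1/MW)*((P2/P1)^((gamma-1)/gamma) - 1)
T1 = 30 + 273.15 = 303.15 K
Pressure ratio = 7.5 / 2.6 = 2.88462
Exponent = (1.3 - 1)/1.3 = 0.230769
(P2/P1)^exp - 1 = 2.88462^0.230769 - 1 = 0.276951
W = 1.5 * 1.3 / 0.3 * 8.314 * 303.15 / 16 * 0.276951 = 283.6

283.6 kW


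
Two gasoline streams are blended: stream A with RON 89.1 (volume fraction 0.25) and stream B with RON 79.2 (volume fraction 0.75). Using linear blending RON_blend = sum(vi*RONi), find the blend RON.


Linear blending: RON_blend = sum(vi * RONi)
Contribution 1: 0.25 * 89.1 = 22.275
Contribution 2: 0.75 * 79.2 = 59.4
RON_blend = 22.275 + 59.4 = 81.675

81.675


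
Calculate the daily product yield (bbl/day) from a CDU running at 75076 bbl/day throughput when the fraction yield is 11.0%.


Crude throughput = 75076 bbl/day
Fraction yield = 11.0%
yield = throughput * fraction / 100
yield = 75076 * 11.0 / 100 = 8258.36

8258.36 bbl/day


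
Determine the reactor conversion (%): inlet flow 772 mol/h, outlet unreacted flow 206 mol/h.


X = (F_in - F_out) / F_in * 100
Moles reacted = 772 - 206 = 566
X = 566 / 772 * 100
= 0.7332 * 100
= 73.32 %

73.32 %


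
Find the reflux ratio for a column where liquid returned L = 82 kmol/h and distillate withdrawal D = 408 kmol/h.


Reflux ratio definition: R = L / D (liquid returned / distillate withdrawn)
L = 82 kmol/h, D = 408 kmol/h
R = 82 / 408 = 0.2010

0.2010


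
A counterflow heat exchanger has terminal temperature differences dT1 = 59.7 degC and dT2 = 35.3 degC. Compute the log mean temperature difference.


LMTD = (dT1 - dT2) / ln(dT1/dT2)
= (59.7 - 35.3) / ln(59.7 / 35.3) = 24.4 / 0.525449 = 46.44

46.44 degC


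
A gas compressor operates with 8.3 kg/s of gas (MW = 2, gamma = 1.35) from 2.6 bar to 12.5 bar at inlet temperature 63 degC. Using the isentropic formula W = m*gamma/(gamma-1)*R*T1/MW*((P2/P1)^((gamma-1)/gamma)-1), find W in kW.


Isentropic work: W = m*(gamma/(gamma-1))*(R*T1/MW)*((P2/P1)^((gamma-1)/gamma) - 1)
T1 = 63 + 273.15 = 336.15 K
Pressure ratio = 12.5 / 2.6 = 4.80769
Exponent = (1.35 - 1)/1.35 = 0.259259
(P2/P1)^exp - 1 = 4.80769^0.259259 - 1 = 0.502444
W = 8.3 * 1.35 / 0.35 * 8.314 * 336.15 / 2 * 0.502444 = 22480

22480 kW


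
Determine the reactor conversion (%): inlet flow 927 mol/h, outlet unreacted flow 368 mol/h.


X = (F_in - F_out) / F_in * 100
Moles reacted = 927 - 368 = 559
X = 559 / 927 * 100
= 0.6030 * 100
= 60.30 %

60.30 %


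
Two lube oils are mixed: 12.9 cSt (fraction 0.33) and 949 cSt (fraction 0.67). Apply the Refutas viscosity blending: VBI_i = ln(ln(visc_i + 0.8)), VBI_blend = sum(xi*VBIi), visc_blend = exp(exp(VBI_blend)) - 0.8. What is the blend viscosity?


Refutas method: VBN_i = 14.534*ln(ln(visc_i + 0.8)) + 10.975, blended linearly by mass fraction; since VBN is linear in VBI_i = ln(ln(visc_i + 0.8)) and the fractions sum to 1, blend VBI directly: visc = exp(exp(VBI_blend)) - 0.8
VBI_1 = ln(ln(12.9 + 0.8)) = 0.96218
VBI_2 = ln(ln(949 + 0.8)) = 1.92516
VBI_blend = 0.33 * 0.96218 + 0.67 * 1.92516 = 1.60738
visc_blend = exp(exp(1.60738)) - 0.8 = 146.1

146.1 cSt


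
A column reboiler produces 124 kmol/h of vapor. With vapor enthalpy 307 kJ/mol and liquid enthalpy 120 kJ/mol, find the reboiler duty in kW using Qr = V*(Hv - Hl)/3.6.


Qr = 124 * (307 - 120) / 3.6 = 124 * 187 / 3.6 = 6441

6441 kW


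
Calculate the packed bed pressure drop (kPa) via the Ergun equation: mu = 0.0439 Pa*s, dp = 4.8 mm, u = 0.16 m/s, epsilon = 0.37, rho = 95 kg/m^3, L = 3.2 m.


dp = 4.8 mm = 0.0048 m
Viscous term = 150*0.0439*0.16*(1-0.37)^2 / (0.0048^2*0.37^3) = 358318
Inertial term = 1.75*95*0.16^2*(1-0.37) / (0.0048*0.37^3) = 11028
dP/L = 358318 + 11028 = 369346 Pa/m
dP = 369346 * 3.2 / 1000 = 1182 kPa

1182 kPa


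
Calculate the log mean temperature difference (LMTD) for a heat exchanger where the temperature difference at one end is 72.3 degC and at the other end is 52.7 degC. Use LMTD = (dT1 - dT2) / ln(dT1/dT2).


LMTD = (dT1 - dT2) / ln(dT1/dT2)
= (72.3 - 52.7) / ln(72.3 / 52.7) = 19.6 / 0.316209 = 61.98

61.98 degC


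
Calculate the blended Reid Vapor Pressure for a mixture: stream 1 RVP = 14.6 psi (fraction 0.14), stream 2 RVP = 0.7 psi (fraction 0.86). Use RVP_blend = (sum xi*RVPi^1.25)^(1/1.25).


Chevron index: RVP_blend = (sum xi*RVPi^1.25)^(1/1.25)
RVP^1.25 terms: 0.14 * 14.6^1.25 + 0.86 * 0.7^1.25 = 4.54613
RVP_blend = 4.54613^(1/1.25) = 3.358

3.358 psi


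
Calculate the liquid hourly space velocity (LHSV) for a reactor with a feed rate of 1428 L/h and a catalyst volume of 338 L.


LHSV = volumetric feed rate / catalyst volume
= 1428 L/h / 338 L
= 4.225 h^-1

4.225 h^-1


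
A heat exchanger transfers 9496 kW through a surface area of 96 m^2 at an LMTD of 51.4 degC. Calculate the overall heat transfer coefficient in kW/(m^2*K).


From Q = U*A*LMTD, U = Q / (A * LMTD)
U = 9496 / (96 * 51.4) = 9496 / 4934.4 = 1.924

1.924 kW/(m^2*K)


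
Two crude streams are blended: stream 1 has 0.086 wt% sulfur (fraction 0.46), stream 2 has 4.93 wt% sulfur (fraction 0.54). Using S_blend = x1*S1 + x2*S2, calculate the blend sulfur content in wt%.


Linear sulfur blending: S_blend = x1*S1 + x2*S2
Contribution 1: 0.46 * 0.086 = 0.03956 wt%
Contribution 2: 0.54 * 4.93 = 2.6622 wt%
S_blend = 0.03956 + 2.6622 = 2.70176

2.70176 wt%


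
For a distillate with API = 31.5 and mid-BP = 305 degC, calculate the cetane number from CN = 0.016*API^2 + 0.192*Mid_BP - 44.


CN = 0.016 * 31.5^2 + 0.192 * 305 - 44
CN = 15.876 + 58.56 - 44 = 30.436

30.436


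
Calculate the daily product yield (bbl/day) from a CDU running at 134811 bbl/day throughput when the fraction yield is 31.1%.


Crude throughput = 134811 bbl/day
Fraction yield = 31.1%
yield = throughput * fraction / 100
yield = 134811 * 31.1 / 100 = 41926.221

41926.221 bbl/day


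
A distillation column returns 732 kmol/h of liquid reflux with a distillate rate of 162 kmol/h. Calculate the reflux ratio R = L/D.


Reflux ratio definition: R = L / D (liquid returned / distillate withdrawn)
L = 732 kmol/h, D = 162 kmol/h
R = 732 / 162 = 4.519

4.519


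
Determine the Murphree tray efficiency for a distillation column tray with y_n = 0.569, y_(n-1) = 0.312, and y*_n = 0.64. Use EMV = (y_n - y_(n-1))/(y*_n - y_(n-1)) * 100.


Murphree vapor efficiency: EMV = (y_n - y_(n-1)) / (y*_n - y_(n-1)) * 100
EMV = (0.569 - 0.312) / (0.64 - 0.312) * 100 = 0.257 / 0.328 * 100 = 78.35

78.35 %


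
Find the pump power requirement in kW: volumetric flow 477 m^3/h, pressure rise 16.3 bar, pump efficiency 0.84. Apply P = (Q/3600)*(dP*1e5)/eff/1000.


Q = 477 / 3600 = 0.1325 m^3/s
P = 0.1325 * (16.3 * 1e5) / 0.84 / 1000 = 257.1

257.1 kW


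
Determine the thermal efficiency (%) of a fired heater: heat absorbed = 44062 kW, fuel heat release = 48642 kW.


Furnace efficiency = Q_absorbed / Q_fuel * 100
= 44062 / 48642 * 100 = 90.58

90.58 %


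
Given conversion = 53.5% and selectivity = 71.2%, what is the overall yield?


Overall yield = conversion (%) * selectivity (%) / 100
Conversion = 53.5%, Selectivity = 71.2%
Y = 53.5 * 71.2 / 100
= 38.092 %

38.092 %


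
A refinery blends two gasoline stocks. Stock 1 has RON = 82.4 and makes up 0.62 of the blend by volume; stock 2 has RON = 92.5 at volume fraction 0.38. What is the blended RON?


Linear blending: RON_blend = sum(vi * RONi)
Contribution 1: 0.62 * 82.4 = 51.088
Contribution 2: 0.38 * 92.5 = 35.15
RON_blend = 51.088 + 35.15 = 86.238

86.238


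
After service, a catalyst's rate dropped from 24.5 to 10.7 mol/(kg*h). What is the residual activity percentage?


Activity (%) = (rate_used / rate_fresh) * 100
rate_used = 10.7, rate_fresh = 24.5
= (10.7 / 24.5) * 100
= 0.4367 * 100 = 43.67

43.67 %


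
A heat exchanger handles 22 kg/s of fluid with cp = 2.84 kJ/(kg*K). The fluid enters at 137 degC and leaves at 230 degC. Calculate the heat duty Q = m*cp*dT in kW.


Q = m_dot * cp * delta_T
delta_T = 230 - 137 = 93 K
Q = 22 * 2.84 * 93
= 62.48 * 93
= 5810.64 kW

5810.64 kW


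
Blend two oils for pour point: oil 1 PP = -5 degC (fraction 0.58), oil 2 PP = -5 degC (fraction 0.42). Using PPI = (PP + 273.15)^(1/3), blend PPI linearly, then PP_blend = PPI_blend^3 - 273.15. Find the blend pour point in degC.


PPI_1 = (-5 + 273.15)^(1/3) = 6.448508
PPI_2 = (-5 + 273.15)^(1/3) = 6.448508
PPI_blend = 0.58 * 6.448508 + 0.42 * 6.448508 = 6.448508
PP_blend = 6.448508^3 - 273.15 = 268.15 - 273.15 = -5

-5 degC


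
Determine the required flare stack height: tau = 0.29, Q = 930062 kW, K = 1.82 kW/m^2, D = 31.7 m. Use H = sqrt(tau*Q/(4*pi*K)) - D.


tau*Q/(4*pi*K) = 0.29 * 930062 / (4 * pi * 1.82) = 11793.1
sqrt(11793.1) = 108.596
H = 108.596 - 31.7 = 76.90

76.90 m


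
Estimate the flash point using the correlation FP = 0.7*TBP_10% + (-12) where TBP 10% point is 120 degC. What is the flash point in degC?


FP = 0.7 * 120 + (-12) = 72

72 degC


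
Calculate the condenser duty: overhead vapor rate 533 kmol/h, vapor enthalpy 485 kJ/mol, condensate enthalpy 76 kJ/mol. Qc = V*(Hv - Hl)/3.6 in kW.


Qc = 533 * (485 - 76) / 3.6 = 533 * 409 / 3.6 = 60550

60550 kW


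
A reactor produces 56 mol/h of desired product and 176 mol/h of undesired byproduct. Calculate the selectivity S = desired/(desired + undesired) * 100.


Selectivity = desired / (desired + undesired) * 100
Total products = 56 + 176 = 232 mol/h
S = 56 / 232 * 100
= 0.2414 * 100
= 24.14 %

24.14 %


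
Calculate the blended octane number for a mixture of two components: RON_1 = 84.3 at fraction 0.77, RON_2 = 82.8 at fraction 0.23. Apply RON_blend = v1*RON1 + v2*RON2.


Linear blending: RON_blend = sum(vi * RONi)
Contribution 1: 0.77 * 84.3 = 64.911
Contribution 2: 0.23 * 82.8 = 19.044
RON_blend = 64.911 + 19.044 = 83.955

83.955


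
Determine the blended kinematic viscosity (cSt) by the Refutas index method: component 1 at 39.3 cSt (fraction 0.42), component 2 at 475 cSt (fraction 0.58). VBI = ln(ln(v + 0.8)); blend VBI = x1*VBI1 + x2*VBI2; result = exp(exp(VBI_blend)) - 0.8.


Refutas method: VBN_i = 14.534*ln(ln(visc_i + 0.8)) + 10.975, blended linearly by mass fraction; since VBN is linear in VBI_i = ln(ln(visc_i + 0.8)) and the fractions sum to 1, blend VBI directly: visc = exp(exp(VBI_blend)) - 0.8
VBI_1 = ln(ln(39.3 + 0.8)) = 1.306
VBI_2 = ln(ln(475 + 0.8)) = 1.81889
VBI_blend = 0.42 * 1.306 + 0.58 * 1.81889 = 1.60348
visc_blend = exp(exp(1.60348)) - 0.8 = 143.3

143.3 cSt


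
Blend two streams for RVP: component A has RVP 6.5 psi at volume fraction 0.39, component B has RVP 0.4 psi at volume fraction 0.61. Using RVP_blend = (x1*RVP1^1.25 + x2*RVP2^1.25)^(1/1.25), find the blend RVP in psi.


Chevron index: RVP_blend = (sum xi*RVPi^1.25)^(1/1.25)
RVP^1.25 terms: 0.39 * 6.5^1.25 + 0.61 * 0.4^1.25 = 4.24173
RVP_blend = 4.24173^(1/1.25) = 3.177

3.177 psi


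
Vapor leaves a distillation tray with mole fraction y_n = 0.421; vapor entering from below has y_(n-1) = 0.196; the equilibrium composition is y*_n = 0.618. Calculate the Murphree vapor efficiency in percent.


Murphree vapor efficiency: EMV = (y_n - y_(n-1)) / (y*_n - y_(n-1)) * 100
EMV = (0.421 - 0.196) / (0.618 - 0.196) * 100 = 0.225 / 0.422 * 100 = 53.32

53.32 %


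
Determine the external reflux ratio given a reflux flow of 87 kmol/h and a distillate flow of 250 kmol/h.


Reflux ratio definition: R = L / D (liquid returned / distillate withdrawn)
L = 87 kmol/h, D = 250 kmol/h
R = 87 / 250 = 0.3480

0.3480


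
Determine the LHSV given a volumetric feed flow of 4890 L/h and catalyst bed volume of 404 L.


LHSV = volumetric feed rate / catalyst volume
= 4890 L/h / 404 L
= 12.10 h^-1

12.10 h^-1


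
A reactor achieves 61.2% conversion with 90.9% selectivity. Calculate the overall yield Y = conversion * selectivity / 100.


Overall yield = conversion (%) * selectivity (%) / 100
Conversion = 61.2%, Selectivity = 90.9%
Y = 61.2 * 90.9 / 100
= 55.6308 %

55.6308 %


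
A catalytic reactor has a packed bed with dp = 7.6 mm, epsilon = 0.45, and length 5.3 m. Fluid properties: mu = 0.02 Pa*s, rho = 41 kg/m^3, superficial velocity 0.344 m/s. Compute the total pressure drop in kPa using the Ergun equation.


dp = 7.6 mm = 0.0076 m
Viscous term = 150*0.02*0.344*(1-0.45)^2 / (0.0076^2*0.45^3) = 59311.7
Inertial term = 1.75*41*0.344^2*(1-0.45) / (0.0076*0.45^3) = 6742.96
dP/L = 59311.7 + 6742.96 = 66054.7 Pa/m
dP = 66054.7 * 5.3 / 1000 = 350.1 kPa

350.1 kPa


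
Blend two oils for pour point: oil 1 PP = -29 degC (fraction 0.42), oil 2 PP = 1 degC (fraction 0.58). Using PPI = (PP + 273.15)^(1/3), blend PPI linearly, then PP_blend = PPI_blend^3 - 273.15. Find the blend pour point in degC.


PPI_1 = (-29 + 273.15)^(1/3) = 6.25008
PPI_2 = (1 + 273.15)^(1/3) = 6.49625
PPI_blend = 0.42 * 6.25008 + 0.58 * 6.49625 = 6.392859
PP_blend = 6.392859^3 - 273.15 = 261.2675 - 273.15 = -11.88

-11.88 degC


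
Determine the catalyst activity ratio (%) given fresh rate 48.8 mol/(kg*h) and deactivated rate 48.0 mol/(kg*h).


Activity (%) = (rate_used / rate_fresh) * 100
rate_used = 48.0, rate_fresh = 48.8
= (48.0 / 48.8) * 100
= 0.9836 * 100 = 98.36

98.36 %


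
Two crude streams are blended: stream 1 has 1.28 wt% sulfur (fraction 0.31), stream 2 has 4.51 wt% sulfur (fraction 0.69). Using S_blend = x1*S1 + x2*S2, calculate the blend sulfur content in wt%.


Linear sulfur blending: S_blend = x1*S1 + x2*S2
Contribution 1: 0.31 * 1.28 = 0.3968 wt%
Contribution 2: 0.69 * 4.51 = 3.1119 wt%
S_blend = 0.3968 + 3.1119 = 3.5087

3.5087 wt%


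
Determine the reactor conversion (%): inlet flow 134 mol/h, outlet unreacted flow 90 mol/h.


X = (F_in - F_out) / F_in * 100
Moles reacted = 134 - 90 = 44
X = 44 / 134 * 100
= 0.3284 * 100
= 32.84 %

32.84 %


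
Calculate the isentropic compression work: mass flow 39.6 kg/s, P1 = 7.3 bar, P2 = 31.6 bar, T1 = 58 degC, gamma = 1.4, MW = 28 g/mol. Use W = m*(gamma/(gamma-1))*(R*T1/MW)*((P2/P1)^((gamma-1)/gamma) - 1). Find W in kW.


Isentropic work: W = m*(gamma/(gamma-1))*(R*T1/MW)*((P2/P1)^((gamma-1)/gamma) - 1)
T1 = 58 + 273.15 = 331.15 K
Pressure ratio = 31.6 / 7.3 = 4.32877
Exponent = (1.4 - 1)/1.4 = 0.285714
(P2/P1)^exp - 1 = 4.32877^0.285714 - 1 = 0.519911
W = 39.6 * 1.4 / 0.4 * 8.314 * 331.15 / 28 * 0.519911 = 7085

7085 kW


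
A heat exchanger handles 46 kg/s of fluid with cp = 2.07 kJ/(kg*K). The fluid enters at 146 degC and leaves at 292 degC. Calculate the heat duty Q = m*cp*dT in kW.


Q = m_dot * cp * delta_T
delta_T = 292 - 146 = 146 K
Q = 46 * 2.07 * 146
= 95.22 * 146
= 13902.12 kW

13902.12 kW


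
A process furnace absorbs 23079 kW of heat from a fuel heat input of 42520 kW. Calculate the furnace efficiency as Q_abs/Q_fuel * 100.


Furnace efficiency = Q_absorbed / Q_fuel * 100
= 23079 / 42520 * 100 = 54.28

54.28 %


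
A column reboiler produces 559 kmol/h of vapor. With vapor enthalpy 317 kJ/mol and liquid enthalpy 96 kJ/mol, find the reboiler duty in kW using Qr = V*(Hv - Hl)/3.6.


Qr = 559 * (317 - 96) / 3.6 = 559 * 221 / 3.6 = 34320

34320 kW


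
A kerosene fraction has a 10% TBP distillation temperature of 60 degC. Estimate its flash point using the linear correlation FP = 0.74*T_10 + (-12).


FP = 0.74 * 60 + (-12) = 32.4

32.4 degC


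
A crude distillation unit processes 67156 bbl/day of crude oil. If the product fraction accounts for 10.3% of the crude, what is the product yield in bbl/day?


Crude throughput = 67156 bbl/day
Fraction yield = 10.3%
yield = throughput * fraction / 100
yield = 67156 * 10.3 / 100 = 6917.068

6917.068 bbl/day


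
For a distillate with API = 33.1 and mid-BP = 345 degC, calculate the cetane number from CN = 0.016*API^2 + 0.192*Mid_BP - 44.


CN = 0.016 * 33.1^2 + 0.192 * 345 - 44
CN = 17.52976 + 66.24 - 44 = 39.76976

39.76976


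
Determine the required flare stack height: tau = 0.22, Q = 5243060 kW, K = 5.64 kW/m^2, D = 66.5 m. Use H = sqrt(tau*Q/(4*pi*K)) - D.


tau*Q/(4*pi*K) = 0.22 * 5243060 / (4 * pi * 5.64) = 16274.9
sqrt(16274.9) = 127.573
H = 127.573 - 66.5 = 61.07

61.07 m


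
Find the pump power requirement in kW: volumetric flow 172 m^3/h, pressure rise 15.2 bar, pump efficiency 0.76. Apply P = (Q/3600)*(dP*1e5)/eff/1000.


Q = 172 / 3600 = 0.0477778 m^3/s
P = 0.0477778 * (15.2 * 1e5) / 0.76 / 1000 = 95.56

95.56 kW


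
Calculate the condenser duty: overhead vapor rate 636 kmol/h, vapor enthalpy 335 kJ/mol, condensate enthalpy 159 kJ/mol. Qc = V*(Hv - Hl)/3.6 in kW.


Qc = 636 * (335 - 159) / 3.6 = 636 * 176 / 3.6 = 31090

31090 kW


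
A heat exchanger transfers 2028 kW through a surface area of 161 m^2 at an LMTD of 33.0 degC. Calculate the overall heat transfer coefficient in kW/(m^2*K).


From Q = U*A*LMTD, U = Q / (A * LMTD)
U = 2028 / (161 * 33.0) = 2028 / 5313 = 0.3817

0.3817 kW/(m^2*K)


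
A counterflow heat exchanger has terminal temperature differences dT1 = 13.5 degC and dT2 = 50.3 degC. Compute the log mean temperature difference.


LMTD = (dT1 - dT2) / ln(dT1/dT2)
= (13.5 - 50.3) / ln(13.5 / 50.3) = -36.8 / -1.31532 = 27.98

27.98 degC


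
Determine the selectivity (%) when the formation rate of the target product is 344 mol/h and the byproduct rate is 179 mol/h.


Selectivity = desired / (desired + undesired) * 100
Total products = 344 + 179 = 523 mol/h
S = 344 / 523 * 100
= 0.6577 * 100
= 65.77 %

65.77 %


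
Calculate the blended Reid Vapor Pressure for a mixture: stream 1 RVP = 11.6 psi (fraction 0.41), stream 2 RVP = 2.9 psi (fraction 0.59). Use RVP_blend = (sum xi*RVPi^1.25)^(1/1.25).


Chevron index: RVP_blend = (sum xi*RVPi^1.25)^(1/1.25)
RVP^1.25 terms: 0.41 * 11.6^1.25 + 0.59 * 2.9^1.25 = 11.01
RVP_blend = 11.01^(1/1.25) = 6.814

6.814 psi


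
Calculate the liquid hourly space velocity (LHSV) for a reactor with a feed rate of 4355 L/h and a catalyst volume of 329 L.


LHSV = volumetric feed rate / catalyst volume
= 4355 L/h / 329 L
= 13.24 h^-1

13.24 h^-1


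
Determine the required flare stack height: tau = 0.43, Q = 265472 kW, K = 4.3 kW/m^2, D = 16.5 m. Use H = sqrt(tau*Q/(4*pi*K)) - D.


tau*Q/(4*pi*K) = 0.43 * 265472 / (4 * pi * 4.3) = 2112.56
sqrt(2112.56) = 45.9626
H = 45.9626 - 16.5 = 29.46

29.46 m


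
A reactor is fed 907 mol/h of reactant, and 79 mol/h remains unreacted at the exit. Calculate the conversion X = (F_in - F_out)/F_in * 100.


X = (F_in - F_out) / F_in * 100
Moles reacted = 907 - 79 = 828
X = 828 / 907 * 100
= 0.9129 * 100
= 91.29 %

91.29 %


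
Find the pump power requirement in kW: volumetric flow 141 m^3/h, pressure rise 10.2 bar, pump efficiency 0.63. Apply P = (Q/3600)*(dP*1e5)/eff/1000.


Q = 141 / 3600 = 0.0391667 m^3/s
P = 0.0391667 * (10.2 * 1e5) / 0.63 / 1000 = 63.41

63.41 kW


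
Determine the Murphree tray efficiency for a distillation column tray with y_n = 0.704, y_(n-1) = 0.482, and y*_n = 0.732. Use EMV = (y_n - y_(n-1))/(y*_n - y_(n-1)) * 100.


Murphree vapor efficiency: EMV = (y_n - y_(n-1)) / (y*_n - y_(n-1)) * 100
EMV = (0.704 - 0.482) / (0.732 - 0.482) * 100 = 0.222 / 0.25 * 100 = 88.80

88.80 %


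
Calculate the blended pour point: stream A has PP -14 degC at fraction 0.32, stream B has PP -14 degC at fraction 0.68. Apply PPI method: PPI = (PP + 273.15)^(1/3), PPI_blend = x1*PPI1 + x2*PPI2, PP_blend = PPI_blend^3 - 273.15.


PPI_1 = (-14 + 273.15)^(1/3) = 6.375541
PPI_2 = (-14 + 273.15)^(1/3) = 6.375541
PPI_blend = 0.32 * 6.375541 + 0.68 * 6.375541 = 6.375541
PP_blend = 6.375541^3 - 273.15 = 259.1499 - 273.15 = -14

-14 degC


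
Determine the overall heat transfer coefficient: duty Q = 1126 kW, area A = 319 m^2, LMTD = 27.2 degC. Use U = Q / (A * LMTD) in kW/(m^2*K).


From Q = U*A*LMTD, U = Q / (A * LMTD)
U = 1126 / (319 * 27.2) = 1126 / 8676.8 = 0.1298

0.1298 kW/(m^2*K)


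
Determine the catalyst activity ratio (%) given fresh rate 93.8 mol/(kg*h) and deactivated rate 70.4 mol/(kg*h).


Activity (%) = (rate_used / rate_fresh) * 100
rate_used = 70.4, rate_fresh = 93.8
= (70.4 / 93.8) * 100
= 0.7505 * 100 = 75.05

75.05 %


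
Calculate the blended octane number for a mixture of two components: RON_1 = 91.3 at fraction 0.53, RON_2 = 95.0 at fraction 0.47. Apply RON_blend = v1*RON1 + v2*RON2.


Linear blending: RON_blend = sum(vi * RONi)
Contribution 1: 0.53 * 91.3 = 48.389
Contribution 2: 0.47 * 95.0 = 44.65
RON_blend = 48.389 + 44.65 = 93.039

93.039


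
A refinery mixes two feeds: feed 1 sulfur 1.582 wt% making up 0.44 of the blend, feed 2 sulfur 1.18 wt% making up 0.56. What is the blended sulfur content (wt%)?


Linear sulfur blending: S_blend = x1*S1 + x2*S2
Contribution 1: 0.44 * 1.582 = 0.69608 wt%
Contribution 2: 0.56 * 1.18 = 0.6608 wt%
S_blend = 0.69608 + 0.6608 = 1.35688

1.35688 wt%


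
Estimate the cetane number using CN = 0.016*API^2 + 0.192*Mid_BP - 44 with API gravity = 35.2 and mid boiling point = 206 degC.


CN = 0.016 * 35.2^2 + 0.192 * 206 - 44
CN = 19.82464 + 39.552 - 44 = 15.37664

15.37664


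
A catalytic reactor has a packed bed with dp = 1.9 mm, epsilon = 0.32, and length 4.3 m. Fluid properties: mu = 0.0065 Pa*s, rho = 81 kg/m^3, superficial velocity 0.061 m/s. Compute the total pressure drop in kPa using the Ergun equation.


dp = 1.9 mm = 0.0019 m
Viscous term = 150*0.0065*0.061*(1-0.32)^2 / (0.0019^2*0.32^3) = 232485
Inertial term = 1.75*81*0.061^2*(1-0.32) / (0.0019*0.32^3) = 5760.87
dP/L = 232485 + 5760.87 = 238246 Pa/m
dP = 238246 * 4.3 / 1000 = 1024 kPa

1024 kPa


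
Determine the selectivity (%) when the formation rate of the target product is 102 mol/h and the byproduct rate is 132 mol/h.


Selectivity = desired / (desired + undesired) * 100
Total products = 102 + 132 = 234 mol/h
S = 102 / 234 * 100
= 0.4359 * 100
= 43.59 %

43.59 %


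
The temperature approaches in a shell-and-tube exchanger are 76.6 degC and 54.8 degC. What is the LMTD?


LMTD = (dT1 - dT2) / ln(dT1/dT2)
= (76.6 - 54.8) / ln(76.6 / 54.8) = 21.8 / 0.334907 = 65.09

65.09 degC


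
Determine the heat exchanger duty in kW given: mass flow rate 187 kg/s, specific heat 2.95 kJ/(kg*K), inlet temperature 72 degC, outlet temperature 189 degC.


Q = m_dot * cp * delta_T
delta_T = 189 - 72 = 117 K
Q = 187 * 2.95 * 117
= 551.65 * 117
= 64543.05 kW

64543.05 kW


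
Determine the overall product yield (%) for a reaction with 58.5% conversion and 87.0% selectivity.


Overall yield = conversion (%) * selectivity (%) / 100
Conversion = 58.5%, Selectivity = 87.0%
Y = 58.5 * 87.0 / 100
= 50.895 %

50.895 %


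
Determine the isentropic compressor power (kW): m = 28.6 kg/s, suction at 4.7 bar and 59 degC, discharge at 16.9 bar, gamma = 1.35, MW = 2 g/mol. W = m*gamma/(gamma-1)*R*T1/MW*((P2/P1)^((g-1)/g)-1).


Isentropic work: W = m*(gamma/(gamma-1))*(R*T1/MW)*((P2/P1)^((gamma-1)/gamma) - 1)
T1 = 59 + 273.15 = 332.15 K
Pressure ratio = 16.9 / 4.7 = 3.59574
Exponent = (1.35 - 1)/1.35 = 0.259259
(P2/P1)^exp - 1 = 3.59574^0.259259 - 1 = 0.393456
W = 28.6 * 1.35 / 0.35 * 8.314 * 332.15 / 2 * 0.393456 = 59930

59930 kW
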